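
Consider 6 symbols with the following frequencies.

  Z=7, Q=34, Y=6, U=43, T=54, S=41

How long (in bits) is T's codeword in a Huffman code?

Build the tree from the bottom:
combine Y(6), Z(7) → 13
combine 13, Q(34) → 47
combine S(41), U(43) → 84
combine 47, T(54) → 101
combine 84, 101 → 185
T sits 2 levels below the root, so its codeword is 2 bits.

2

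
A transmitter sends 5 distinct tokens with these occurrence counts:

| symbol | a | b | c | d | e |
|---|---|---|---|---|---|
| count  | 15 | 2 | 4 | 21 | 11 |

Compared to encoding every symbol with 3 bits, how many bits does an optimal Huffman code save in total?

Fixed-length: 3 bits × 53 symbols = 159 bits.
Huffman merges:
b(2) + c(4) → 6
6 + e(11) → 17
a(15) + 17 → 32
d(21) + 32 → 53
Huffman total = 6 + 17 + 32 + 53 = 108 bits.
Saving = 159 − 108 = 51 bits.

51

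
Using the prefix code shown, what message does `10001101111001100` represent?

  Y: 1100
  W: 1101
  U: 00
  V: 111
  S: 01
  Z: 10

Read left to right; each codeword is recognised as soon as it completes (prefix code):
  10→Z | 00→U | 1101→W | 111→V | 00→U | 1100→Y
Decoded message: ZUWVUY

ZUWVUY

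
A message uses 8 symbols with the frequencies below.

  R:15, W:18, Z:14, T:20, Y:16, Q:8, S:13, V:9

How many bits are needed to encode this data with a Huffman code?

336

Merge the two smallest weights repeatedly:
merge Q(8) and V(9): 17
merge S(13) and Z(14): 27
merge R(15) and Y(16): 31
merge 17 and W(18): 35
merge T(20) and 27: 47
merge 31 and 35: 66
merge 47 and 66: 113
Total encoded bits = sum of merged weights = 17 + 27 + 31 + 35 + 47 + 66 + 113 = 336.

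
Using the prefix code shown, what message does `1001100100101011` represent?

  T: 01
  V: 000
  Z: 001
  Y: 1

YZYZZTTY

Read left to right; each codeword is recognised as soon as it completes (prefix code):
  1→Y | 001→Z | 1→Y | 001→Z | 001→Z | 01→T | 01→T | 1→Y
Decoded message: YZYZZTTY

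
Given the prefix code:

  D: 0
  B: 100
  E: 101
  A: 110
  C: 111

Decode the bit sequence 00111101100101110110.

Read left to right; each codeword is recognised as soon as it completes (prefix code):
  0→D | 0→D | 111→C | 101→E | 100→B | 101→E | 110→A | 110→A
Decoded message: DDCEBEAA

DDCEBEAA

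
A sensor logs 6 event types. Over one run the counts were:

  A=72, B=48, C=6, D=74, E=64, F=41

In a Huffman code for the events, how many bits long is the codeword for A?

Build the tree from the bottom:
combine C(6), F(41) → 47
combine 47, B(48) → 95
combine E(64), A(72) → 136
combine D(74), 95 → 169
combine 136, 169 → 305
A sits 2 levels below the root, so its codeword is 2 bits.

2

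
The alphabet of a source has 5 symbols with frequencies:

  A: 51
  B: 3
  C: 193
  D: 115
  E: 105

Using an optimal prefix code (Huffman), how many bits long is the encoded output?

954

Merge the two smallest weights repeatedly:
merge B(3) and A(51): 54
merge 54 and E(105): 159
merge D(115) and 159: 274
merge C(193) and 274: 467
The encoded length is the sum of every internal node's weight: 54 + 159 + 274 + 467 = 954 bits.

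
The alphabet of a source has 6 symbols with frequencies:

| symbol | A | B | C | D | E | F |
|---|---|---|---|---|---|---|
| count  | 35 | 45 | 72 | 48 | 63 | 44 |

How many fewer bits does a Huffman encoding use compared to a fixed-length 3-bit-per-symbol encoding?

135

Fixed-length: 3 bits × 307 symbols = 921 bits.
Huffman merges:
merge A(35) and F(44): 79
merge B(45) and D(48): 93
merge E(63) and C(72): 135
merge 79 and 93: 172
merge 135 and 172: 307
Huffman total = 79 + 93 + 135 + 172 + 307 = 786 bits.
Saving = 921 − 786 = 135 bits.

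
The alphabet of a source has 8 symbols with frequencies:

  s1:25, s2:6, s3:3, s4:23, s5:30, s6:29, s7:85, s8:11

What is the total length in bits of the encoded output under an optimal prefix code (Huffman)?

538

Greedily combine the two least-frequent nodes:
combine s3(3), s2(6) → 9
combine 9, s8(11) → 20
combine 20, s4(23) → 43
combine s1(25), s6(29) → 54
combine s5(30), 43 → 73
combine 54, 73 → 127
combine s7(85), 127 → 212
The encoded length is the sum of every internal node's weight: 9 + 20 + 43 + 54 + 73 + 127 + 212 = 538 bits.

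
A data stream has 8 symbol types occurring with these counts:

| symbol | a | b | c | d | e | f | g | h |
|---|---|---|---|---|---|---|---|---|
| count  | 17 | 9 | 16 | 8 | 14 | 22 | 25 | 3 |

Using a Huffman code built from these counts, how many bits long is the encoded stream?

Greedily combine the two least-frequent nodes:
h(3) + d(8) → 11
b(9) + 11 → 20
e(14) + c(16) → 30
a(17) + 20 → 37
f(22) + g(25) → 47
30 + 37 → 67
47 + 67 → 114
The encoded length is the sum of every internal node's weight: 11 + 20 + 30 + 37 + 47 + 67 + 114 = 326 bits.

326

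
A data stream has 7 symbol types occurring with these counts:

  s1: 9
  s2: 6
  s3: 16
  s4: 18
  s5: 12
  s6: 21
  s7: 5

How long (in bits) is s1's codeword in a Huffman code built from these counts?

Huffman merges, smallest pair first:
merge s7(5) and s2(6): 11
merge s1(9) and 11: 20
merge s5(12) and s3(16): 28
merge s4(18) and 20: 38
merge s6(21) and 28: 49
merge 38 and 49: 87
s1's leaf is at depth 3, giving a 3-bit codeword.

3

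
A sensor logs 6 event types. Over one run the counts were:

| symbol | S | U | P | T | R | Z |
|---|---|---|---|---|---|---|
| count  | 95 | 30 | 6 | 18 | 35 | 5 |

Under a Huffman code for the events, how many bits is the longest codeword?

Merge the two lowest-weight nodes at each step:
Z(5) + P(6) → 11
11 + T(18) → 29
29 + U(30) → 59
R(35) + 59 → 94
94 + S(95) → 189
The rarest symbols sit at the bottom; the longest codeword is 5 bits.

5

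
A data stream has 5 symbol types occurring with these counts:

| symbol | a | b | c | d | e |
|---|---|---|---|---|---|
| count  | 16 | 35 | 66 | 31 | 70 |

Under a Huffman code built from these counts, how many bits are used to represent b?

Repeatedly merge the two smallest:
a(16) + d(31) → 47
b(35) + 47 → 82
c(66) + e(70) → 136
82 + 136 → 218
b sits 2 levels below the root, so its codeword is 2 bits.

2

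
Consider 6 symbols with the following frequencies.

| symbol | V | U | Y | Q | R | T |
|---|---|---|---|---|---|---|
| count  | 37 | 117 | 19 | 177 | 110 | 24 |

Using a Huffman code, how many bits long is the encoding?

1091

Greedily combine the two least-frequent nodes:
merge Y(19) and T(24): 43
merge V(37) and 43: 80
merge 80 and R(110): 190
merge U(117) and Q(177): 294
merge 190 and 294: 484
Each symbol's bit-cost is frequency × depth; summing gives 1091 bits (equivalently 43 + 80 + 190 + 294 + 484).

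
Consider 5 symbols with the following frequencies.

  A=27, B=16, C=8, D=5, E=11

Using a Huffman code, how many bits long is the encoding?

Build the Huffman tree bottom-up:
combine D(5), C(8) → 13
combine E(11), 13 → 24
combine B(16), 24 → 40
combine A(27), 40 → 67
Each symbol's bit-cost is frequency × depth; summing gives 144 bits (equivalently 13 + 24 + 40 + 67).

144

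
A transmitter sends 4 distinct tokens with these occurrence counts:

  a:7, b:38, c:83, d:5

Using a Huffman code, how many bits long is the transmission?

195

Build the Huffman tree bottom-up:
merge d(5) and a(7): 12
merge 12 and b(38): 50
merge 50 and c(83): 133
Total encoded bits = sum of merged weights = 12 + 50 + 133 = 195.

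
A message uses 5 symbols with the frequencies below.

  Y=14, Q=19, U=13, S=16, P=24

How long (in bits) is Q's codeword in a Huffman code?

2

Repeatedly merge the two smallest:
merge U(13) and Y(14): 27
merge S(16) and Q(19): 35
merge P(24) and 27: 51
merge 35 and 51: 86
The subtree containing Q is merged 2 times, so code length = 2.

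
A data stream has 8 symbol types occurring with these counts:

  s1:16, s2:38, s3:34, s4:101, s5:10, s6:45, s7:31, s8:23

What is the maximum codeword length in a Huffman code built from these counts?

4

Merge the two lowest-weight nodes at each step:
combine s5(10), s1(16) → 26
combine s8(23), 26 → 49
combine s7(31), s3(34) → 65
combine s2(38), s6(45) → 83
combine 49, 65 → 114
combine 83, s4(101) → 184
combine 114, 184 → 298
The rarest symbols sit at the bottom; the longest codeword is 4 bits.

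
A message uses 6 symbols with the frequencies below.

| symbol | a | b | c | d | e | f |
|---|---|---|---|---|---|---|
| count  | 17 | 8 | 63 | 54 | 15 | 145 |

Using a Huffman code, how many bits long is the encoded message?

Merge the two smallest weights repeatedly:
b(8) + e(15) → 23
a(17) + 23 → 40
40 + d(54) → 94
c(63) + 94 → 157
f(145) + 157 → 302
The encoded length is the sum of every internal node's weight: 23 + 40 + 94 + 157 + 302 = 616 bits.

616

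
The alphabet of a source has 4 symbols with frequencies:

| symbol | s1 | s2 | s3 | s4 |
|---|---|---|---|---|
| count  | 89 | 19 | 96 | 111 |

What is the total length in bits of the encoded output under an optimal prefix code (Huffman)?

Merge the two smallest weights repeatedly:
s2(19) + s1(89) → 108
s3(96) + 108 → 204
s4(111) + 204 → 315
Each symbol's bit-cost is frequency × depth; summing gives 627 bits (equivalently 108 + 204 + 315).

627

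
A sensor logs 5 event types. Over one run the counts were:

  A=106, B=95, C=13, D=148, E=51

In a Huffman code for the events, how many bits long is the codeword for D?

Repeatedly merge the two smallest:
C(13) + E(51) → 64
64 + B(95) → 159
A(106) + D(148) → 254
159 + 254 → 413
D sits 2 levels below the root, so its codeword is 2 bits.

2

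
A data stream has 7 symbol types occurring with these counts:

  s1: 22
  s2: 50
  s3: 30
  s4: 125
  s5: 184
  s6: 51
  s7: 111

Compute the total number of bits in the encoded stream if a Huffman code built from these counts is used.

1452

Greedily combine the two least-frequent nodes:
merge s1(22) and s3(30): 52
merge s2(50) and s6(51): 101
merge 52 and 101: 153
merge s7(111) and s4(125): 236
merge 153 and s5(184): 337
merge 236 and 337: 573
Each symbol's bit-cost is frequency × depth; summing gives 1452 bits (equivalently 52 + 101 + 153 + 236 + 337 + 573).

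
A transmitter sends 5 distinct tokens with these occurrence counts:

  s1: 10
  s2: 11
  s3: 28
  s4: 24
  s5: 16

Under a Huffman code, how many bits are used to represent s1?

Huffman merges, smallest pair first:
combine s1(10), s2(11) → 21
combine s5(16), 21 → 37
combine s4(24), s3(28) → 52
combine 37, 52 → 89
The subtree containing s1 is merged 3 times, so code length = 3.

3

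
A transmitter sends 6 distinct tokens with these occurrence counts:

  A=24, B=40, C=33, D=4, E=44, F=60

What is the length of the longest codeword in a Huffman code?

Merge the two lowest-weight nodes at each step:
combine D(4), A(24) → 28
combine 28, C(33) → 61
combine B(40), E(44) → 84
combine F(60), 61 → 121
combine 84, 121 → 205
The rarest symbols sit at the bottom; the longest codeword is 4 bits.

4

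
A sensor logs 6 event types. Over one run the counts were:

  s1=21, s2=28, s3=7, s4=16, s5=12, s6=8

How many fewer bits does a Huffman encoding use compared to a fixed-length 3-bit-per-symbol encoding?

Fixed-length: 3 bits × 92 symbols = 276 bits.
Huffman merges:
s3(7) + s6(8) → 15
s5(12) + 15 → 27
s4(16) + s1(21) → 37
27 + s2(28) → 55
37 + 55 → 92
Huffman total = 15 + 27 + 37 + 55 + 92 = 226 bits.
Saving = 276 − 226 = 50 bits.

50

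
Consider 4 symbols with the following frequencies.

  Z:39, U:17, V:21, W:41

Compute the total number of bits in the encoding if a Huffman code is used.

233

Merge the two smallest weights repeatedly:
combine U(17), V(21) → 38
combine 38, Z(39) → 77
combine W(41), 77 → 118
The encoded length is the sum of every internal node's weight: 38 + 77 + 118 = 233 bits.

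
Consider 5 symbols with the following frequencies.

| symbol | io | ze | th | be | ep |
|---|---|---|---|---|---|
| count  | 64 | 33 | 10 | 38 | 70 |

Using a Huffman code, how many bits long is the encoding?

473

Merge the two smallest weights repeatedly:
merge th(10) and ze(33): 43
merge be(38) and 43: 81
merge io(64) and ep(70): 134
merge 81 and 134: 215
Total encoded bits = sum of merged weights = 43 + 81 + 134 + 215 = 473.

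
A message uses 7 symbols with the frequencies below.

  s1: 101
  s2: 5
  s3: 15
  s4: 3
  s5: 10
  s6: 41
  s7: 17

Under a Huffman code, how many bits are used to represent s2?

Build the tree from the bottom:
merge s4(3) and s2(5): 8
merge 8 and s5(10): 18
merge s3(15) and s7(17): 32
merge 18 and 32: 50
merge s6(41) and 50: 91
merge 91 and s1(101): 192
The subtree containing s2 is merged 5 times, so code length = 5.

5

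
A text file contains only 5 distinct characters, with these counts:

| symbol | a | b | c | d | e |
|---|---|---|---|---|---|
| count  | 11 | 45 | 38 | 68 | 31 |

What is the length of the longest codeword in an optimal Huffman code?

Merge the two lowest-weight nodes at each step:
a(11) + e(31) → 42
c(38) + 42 → 80
b(45) + d(68) → 113
80 + 113 → 193
The first pair merged (a, e) ends up deepest, at depth 3.

3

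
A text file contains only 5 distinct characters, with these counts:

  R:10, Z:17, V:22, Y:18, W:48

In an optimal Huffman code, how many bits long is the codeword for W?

Repeatedly merge the two smallest:
combine R(10), Z(17) → 27
combine Y(18), V(22) → 40
combine 27, 40 → 67
combine W(48), 67 → 115
W is a child of the root — depth 1, so its codeword is a single bit.

1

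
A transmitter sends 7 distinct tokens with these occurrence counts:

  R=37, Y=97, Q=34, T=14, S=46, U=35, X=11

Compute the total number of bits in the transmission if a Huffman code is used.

704

Merge the two smallest weights repeatedly:
combine X(11), T(14) → 25
combine 25, Q(34) → 59
combine U(35), R(37) → 72
combine S(46), 59 → 105
combine 72, Y(97) → 169
combine 105, 169 → 274
Total encoded bits = sum of merged weights = 25 + 59 + 72 + 105 + 169 + 274 = 704.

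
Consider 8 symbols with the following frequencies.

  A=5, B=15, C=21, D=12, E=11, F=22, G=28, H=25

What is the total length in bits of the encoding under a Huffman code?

Build the Huffman tree bottom-up:
merge A(5) and E(11): 16
merge D(12) and B(15): 27
merge 16 and C(21): 37
merge F(22) and H(25): 47
merge 27 and G(28): 55
merge 37 and 47: 84
merge 55 and 84: 139
Each symbol's bit-cost is frequency × depth; summing gives 405 bits (equivalently 16 + 27 + 37 + 47 + 55 + 84 + 139).

405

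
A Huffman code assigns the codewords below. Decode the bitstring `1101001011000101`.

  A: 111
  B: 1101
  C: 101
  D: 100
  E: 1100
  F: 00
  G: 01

BFCDGG

Read left to right; each codeword is recognised as soon as it completes (prefix code):
  1101→B | 00→F | 101→C | 100→D | 01→G | 01→G
Decoded message: BFCDGG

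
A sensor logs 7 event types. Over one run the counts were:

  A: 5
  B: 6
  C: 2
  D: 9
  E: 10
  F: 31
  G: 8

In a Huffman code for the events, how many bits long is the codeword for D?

Repeatedly merge the two smallest:
merge C(2) and A(5): 7
merge B(6) and 7: 13
merge G(8) and D(9): 17
merge E(10) and 13: 23
merge 17 and 23: 40
merge F(31) and 40: 71
The subtree containing D is merged 3 times, so code length = 3.

3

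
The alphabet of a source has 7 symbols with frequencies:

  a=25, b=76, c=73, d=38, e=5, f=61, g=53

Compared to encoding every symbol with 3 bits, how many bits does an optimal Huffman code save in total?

119

Fixed-length: 3 bits × 331 symbols = 993 bits.
Huffman merges:
merge e(5) and a(25): 30
merge 30 and d(38): 68
merge g(53) and f(61): 114
merge 68 and c(73): 141
merge b(76) and 114: 190
merge 141 and 190: 331
Huffman total = 30 + 68 + 114 + 141 + 190 + 331 = 874 bits.
Saving = 993 − 874 = 119 bits.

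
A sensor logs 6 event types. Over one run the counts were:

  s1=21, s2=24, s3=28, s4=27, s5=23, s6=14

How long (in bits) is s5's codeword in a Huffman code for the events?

Build the tree from the bottom:
merge s6(14) and s1(21): 35
merge s5(23) and s2(24): 47
merge s4(27) and s3(28): 55
merge 35 and 47: 82
merge 55 and 82: 137
s5 sits 3 levels below the root, so its codeword is 3 bits.

3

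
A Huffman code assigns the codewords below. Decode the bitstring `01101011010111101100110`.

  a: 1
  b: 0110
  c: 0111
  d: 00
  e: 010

Read left to right; each codeword is recognised as soon as it completes (prefix code):
  0110→b | 1→a | 0110→b | 1→a | 0111→c | 1→a | 0110→b | 0110→b
Decoded message: babacabb

babacabb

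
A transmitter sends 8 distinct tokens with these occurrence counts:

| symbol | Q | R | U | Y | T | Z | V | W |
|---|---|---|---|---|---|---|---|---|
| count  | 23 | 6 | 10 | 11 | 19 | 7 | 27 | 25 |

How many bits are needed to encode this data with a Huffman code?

Merge the two smallest weights repeatedly:
R(6) + Z(7) → 13
U(10) + Y(11) → 21
13 + T(19) → 32
21 + Q(23) → 44
W(25) + V(27) → 52
32 + 44 → 76
52 + 76 → 128
The encoded length is the sum of every internal node's weight: 13 + 21 + 32 + 44 + 52 + 76 + 128 = 366 bits.

366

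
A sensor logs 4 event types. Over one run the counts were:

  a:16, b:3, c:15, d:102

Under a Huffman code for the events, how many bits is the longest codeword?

3

Merge the two lowest-weight nodes at each step:
combine b(3), c(15) → 18
combine a(16), 18 → 34
combine 34, d(102) → 136
The rarest symbols sit at the bottom; the longest codeword is 3 bits.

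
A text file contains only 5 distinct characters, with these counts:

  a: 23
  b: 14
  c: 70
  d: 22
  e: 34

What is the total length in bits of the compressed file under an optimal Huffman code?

349

Merge the two smallest weights repeatedly:
combine b(14), d(22) → 36
combine a(23), e(34) → 57
combine 36, 57 → 93
combine c(70), 93 → 163
Total encoded bits = sum of merged weights = 36 + 57 + 93 + 163 = 349.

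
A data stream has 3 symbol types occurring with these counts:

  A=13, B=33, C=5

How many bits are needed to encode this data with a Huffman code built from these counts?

Greedily combine the two least-frequent nodes:
merge C(5) and A(13): 18
merge 18 and B(33): 51
The encoded length is the sum of every internal node's weight: 18 + 51 = 69 bits.

69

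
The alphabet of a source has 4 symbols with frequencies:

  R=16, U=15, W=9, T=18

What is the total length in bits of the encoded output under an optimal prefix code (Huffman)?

Build the Huffman tree bottom-up:
merge W(9) and U(15): 24
merge R(16) and T(18): 34
merge 24 and 34: 58
The encoded length is the sum of every internal node's weight: 24 + 34 + 58 = 116 bits.

116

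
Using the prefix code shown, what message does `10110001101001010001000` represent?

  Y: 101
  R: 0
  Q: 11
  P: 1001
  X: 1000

YXQRPRXX

Read left to right; each codeword is recognised as soon as it completes (prefix code):
  101→Y | 1000→X | 11→Q | 0→R | 1001→P | 0→R | 1000→X | 1000→X
Decoded message: YXQRPRXX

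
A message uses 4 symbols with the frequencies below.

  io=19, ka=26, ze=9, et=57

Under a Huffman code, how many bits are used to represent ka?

Repeatedly merge the two smallest:
combine ze(9), io(19) → 28
combine ka(26), 28 → 54
combine 54, et(57) → 111
ka sits 2 levels below the root, so its codeword is 2 bits.

2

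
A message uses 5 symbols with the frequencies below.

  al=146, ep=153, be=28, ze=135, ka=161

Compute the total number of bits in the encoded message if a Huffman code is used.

1409

Greedily combine the two least-frequent nodes:
be(28) + ze(135) → 163
al(146) + ep(153) → 299
ka(161) + 163 → 324
299 + 324 → 623
Each symbol's bit-cost is frequency × depth; summing gives 1409 bits (equivalently 163 + 299 + 324 + 623).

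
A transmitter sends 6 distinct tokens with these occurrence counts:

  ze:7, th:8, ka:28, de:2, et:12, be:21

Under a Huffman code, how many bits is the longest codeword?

Merge the two lowest-weight nodes at each step:
de(2) + ze(7) → 9
th(8) + 9 → 17
et(12) + 17 → 29
be(21) + ka(28) → 49
29 + 49 → 78
The rarest symbols sit at the bottom; the longest codeword is 4 bits.

4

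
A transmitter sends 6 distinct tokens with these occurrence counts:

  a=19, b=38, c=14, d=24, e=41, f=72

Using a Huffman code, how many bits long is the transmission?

Greedily combine the two least-frequent nodes:
combine c(14), a(19) → 33
combine d(24), 33 → 57
combine b(38), e(41) → 79
combine 57, f(72) → 129
combine 79, 129 → 208
The encoded length is the sum of every internal node's weight: 33 + 57 + 79 + 129 + 208 = 506 bits.

506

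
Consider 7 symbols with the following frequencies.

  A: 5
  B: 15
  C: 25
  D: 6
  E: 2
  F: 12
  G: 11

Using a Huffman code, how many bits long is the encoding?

195

Greedily combine the two least-frequent nodes:
combine E(2), A(5) → 7
combine D(6), 7 → 13
combine G(11), F(12) → 23
combine 13, B(15) → 28
combine 23, C(25) → 48
combine 28, 48 → 76
The encoded length is the sum of every internal node's weight: 7 + 13 + 23 + 28 + 48 + 76 = 195 bits.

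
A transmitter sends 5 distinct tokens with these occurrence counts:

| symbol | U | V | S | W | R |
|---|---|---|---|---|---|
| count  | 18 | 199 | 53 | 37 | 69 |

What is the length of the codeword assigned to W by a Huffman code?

4

Huffman merges, smallest pair first:
merge U(18) and W(37): 55
merge S(53) and 55: 108
merge R(69) and 108: 177
merge 177 and V(199): 376
The subtree containing W is merged 4 times, so code length = 4.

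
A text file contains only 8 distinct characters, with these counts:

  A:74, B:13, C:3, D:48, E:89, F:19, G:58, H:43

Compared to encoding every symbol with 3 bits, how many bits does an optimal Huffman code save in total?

112

Fixed-length: 3 bits × 347 symbols = 1041 bits.
Huffman merges:
combine C(3), B(13) → 16
combine 16, F(19) → 35
combine 35, H(43) → 78
combine D(48), G(58) → 106
combine A(74), 78 → 152
combine E(89), 106 → 195
combine 152, 195 → 347
Huffman total = 16 + 35 + 78 + 106 + 152 + 195 + 347 = 929 bits.
Saving = 1041 − 929 = 112 bits.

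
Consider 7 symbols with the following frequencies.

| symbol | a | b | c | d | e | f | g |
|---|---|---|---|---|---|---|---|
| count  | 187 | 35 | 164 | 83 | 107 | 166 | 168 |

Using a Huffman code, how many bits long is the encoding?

Greedily combine the two least-frequent nodes:
merge b(35) and d(83): 118
merge e(107) and 118: 225
merge c(164) and f(166): 330
merge g(168) and a(187): 355
merge 225 and 330: 555
merge 355 and 555: 910
The encoded length is the sum of every internal node's weight: 118 + 225 + 330 + 355 + 555 + 910 = 2493 bits.

2493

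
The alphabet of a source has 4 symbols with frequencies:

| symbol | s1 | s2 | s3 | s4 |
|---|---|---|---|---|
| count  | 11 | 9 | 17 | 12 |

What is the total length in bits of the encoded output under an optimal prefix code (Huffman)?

98

Build the Huffman tree bottom-up:
s2(9) + s1(11) → 20
s4(12) + s3(17) → 29
20 + 29 → 49
Each symbol's bit-cost is frequency × depth; summing gives 98 bits (equivalently 20 + 29 + 49).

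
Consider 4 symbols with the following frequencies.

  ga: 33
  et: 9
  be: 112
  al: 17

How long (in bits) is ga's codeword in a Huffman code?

2

Huffman merges, smallest pair first:
et(9) + al(17) → 26
26 + ga(33) → 59
59 + be(112) → 171
ga sits 2 levels below the root, so its codeword is 2 bits.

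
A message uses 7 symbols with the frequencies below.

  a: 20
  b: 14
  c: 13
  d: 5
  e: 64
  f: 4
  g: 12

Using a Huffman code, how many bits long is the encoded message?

298

Greedily combine the two least-frequent nodes:
f(4) + d(5) → 9
9 + g(12) → 21
c(13) + b(14) → 27
a(20) + 21 → 41
27 + 41 → 68
e(64) + 68 → 132
The encoded length is the sum of every internal node's weight: 9 + 21 + 27 + 41 + 68 + 132 = 298 bits.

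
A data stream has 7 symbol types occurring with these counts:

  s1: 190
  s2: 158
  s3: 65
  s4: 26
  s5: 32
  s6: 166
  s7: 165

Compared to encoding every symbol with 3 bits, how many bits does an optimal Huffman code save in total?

Fixed-length: 3 bits × 802 symbols = 2406 bits.
Huffman merges:
merge s4(26) and s5(32): 58
merge 58 and s3(65): 123
merge 123 and s2(158): 281
merge s7(165) and s6(166): 331
merge s1(190) and 281: 471
merge 331 and 471: 802
Huffman total = 58 + 123 + 281 + 331 + 471 + 802 = 2066 bits.
Saving = 2406 − 2066 = 340 bits.

340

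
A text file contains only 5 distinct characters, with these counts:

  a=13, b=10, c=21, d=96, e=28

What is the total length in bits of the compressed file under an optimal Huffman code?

Build the Huffman tree bottom-up:
merge b(10) and a(13): 23
merge c(21) and 23: 44
merge e(28) and 44: 72
merge 72 and d(96): 168
Each symbol's bit-cost is frequency × depth; summing gives 307 bits (equivalently 23 + 44 + 72 + 168).

307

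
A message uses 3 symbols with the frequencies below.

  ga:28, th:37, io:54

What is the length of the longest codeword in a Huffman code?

Merge the two lowest-weight nodes at each step:
combine ga(28), th(37) → 65
combine io(54), 65 → 119
The first pair merged (ga, th) ends up deepest, at depth 2.

2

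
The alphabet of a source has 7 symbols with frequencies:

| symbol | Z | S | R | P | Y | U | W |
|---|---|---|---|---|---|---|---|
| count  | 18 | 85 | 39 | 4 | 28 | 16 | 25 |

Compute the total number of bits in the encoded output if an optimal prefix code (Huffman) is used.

533

Greedily combine the two least-frequent nodes:
P(4) + U(16) → 20
Z(18) + 20 → 38
W(25) + Y(28) → 53
38 + R(39) → 77
53 + 77 → 130
S(85) + 130 → 215
Total encoded bits = sum of merged weights = 20 + 38 + 53 + 77 + 130 + 215 = 533.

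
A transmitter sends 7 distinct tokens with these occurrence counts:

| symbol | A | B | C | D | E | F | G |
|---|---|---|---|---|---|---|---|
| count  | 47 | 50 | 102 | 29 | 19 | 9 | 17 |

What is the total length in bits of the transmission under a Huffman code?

686

Greedily combine the two least-frequent nodes:
F(9) + G(17) → 26
E(19) + 26 → 45
D(29) + 45 → 74
A(47) + B(50) → 97
74 + 97 → 171
C(102) + 171 → 273
Total encoded bits = sum of merged weights = 26 + 45 + 74 + 97 + 171 + 273 = 686.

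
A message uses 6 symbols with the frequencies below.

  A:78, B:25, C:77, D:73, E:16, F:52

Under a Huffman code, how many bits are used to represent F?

3

Repeatedly merge the two smallest:
combine E(16), B(25) → 41
combine 41, F(52) → 93
combine D(73), C(77) → 150
combine A(78), 93 → 171
combine 150, 171 → 321
F's leaf is at depth 3, giving a 3-bit codeword.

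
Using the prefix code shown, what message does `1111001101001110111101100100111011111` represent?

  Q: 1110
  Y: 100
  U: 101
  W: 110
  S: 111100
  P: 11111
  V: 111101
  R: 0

SWYQVYYQP

Read left to right; each codeword is recognised as soon as it completes (prefix code):
  111100→S | 110→W | 100→Y | 1110→Q | 111101→V | 100→Y | 100→Y | 1110→Q | 11111→P
Decoded message: SWYQVYYQP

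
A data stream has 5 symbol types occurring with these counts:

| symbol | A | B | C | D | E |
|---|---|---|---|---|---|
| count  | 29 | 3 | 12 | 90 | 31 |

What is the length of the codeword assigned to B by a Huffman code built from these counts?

Huffman merges, smallest pair first:
B(3) + C(12) → 15
15 + A(29) → 44
E(31) + 44 → 75
75 + D(90) → 165
B's leaf is at depth 4, giving a 4-bit codeword.

4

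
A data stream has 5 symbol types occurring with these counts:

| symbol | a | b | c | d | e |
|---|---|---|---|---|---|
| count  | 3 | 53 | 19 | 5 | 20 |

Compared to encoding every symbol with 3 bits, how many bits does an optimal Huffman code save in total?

Fixed-length: 3 bits × 100 symbols = 300 bits.
Huffman merges:
merge a(3) and d(5): 8
merge 8 and c(19): 27
merge e(20) and 27: 47
merge 47 and b(53): 100
Huffman total = 8 + 27 + 47 + 100 = 182 bits.
Saving = 300 − 182 = 118 bits.

118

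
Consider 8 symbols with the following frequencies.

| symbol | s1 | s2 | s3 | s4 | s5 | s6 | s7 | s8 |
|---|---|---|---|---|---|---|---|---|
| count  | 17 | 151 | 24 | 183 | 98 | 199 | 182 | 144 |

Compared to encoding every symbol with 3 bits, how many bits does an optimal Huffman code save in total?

Fixed-length: 3 bits × 998 symbols = 2994 bits.
Huffman merges:
s1(17) + s3(24) → 41
41 + s5(98) → 139
139 + s8(144) → 283
s2(151) + s7(182) → 333
s4(183) + s6(199) → 382
283 + 333 → 616
382 + 616 → 998
Huffman total = 41 + 139 + 283 + 333 + 382 + 616 + 998 = 2792 bits.
Saving = 2994 − 2792 = 202 bits.

202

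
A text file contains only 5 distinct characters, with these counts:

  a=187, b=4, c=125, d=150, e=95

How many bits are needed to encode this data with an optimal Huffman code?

1221

Merge the two smallest weights repeatedly:
merge b(4) and e(95): 99
merge 99 and c(125): 224
merge d(150) and a(187): 337
merge 224 and 337: 561
Total encoded bits = sum of merged weights = 99 + 224 + 337 + 561 = 1221.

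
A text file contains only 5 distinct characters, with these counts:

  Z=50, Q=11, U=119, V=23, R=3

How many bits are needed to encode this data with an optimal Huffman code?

Greedily combine the two least-frequent nodes:
merge R(3) and Q(11): 14
merge 14 and V(23): 37
merge 37 and Z(50): 87
merge 87 and U(119): 206
Each symbol's bit-cost is frequency × depth; summing gives 344 bits (equivalently 14 + 37 + 87 + 206).

344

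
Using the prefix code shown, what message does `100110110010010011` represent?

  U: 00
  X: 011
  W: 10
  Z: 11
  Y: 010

WXXUWYX

Read left to right; each codeword is recognised as soon as it completes (prefix code):
  10→W | 011→X | 011→X | 00→U | 10→W | 010→Y | 011→X
Decoded message: WXXUWYX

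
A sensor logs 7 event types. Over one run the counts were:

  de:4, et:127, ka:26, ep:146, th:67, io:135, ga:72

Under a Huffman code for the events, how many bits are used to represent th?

Build the tree from the bottom:
combine de(4), ka(26) → 30
combine 30, th(67) → 97
combine ga(72), 97 → 169
combine et(127), io(135) → 262
combine ep(146), 169 → 315
combine 262, 315 → 577
th's leaf is at depth 4, giving a 4-bit codeword.

4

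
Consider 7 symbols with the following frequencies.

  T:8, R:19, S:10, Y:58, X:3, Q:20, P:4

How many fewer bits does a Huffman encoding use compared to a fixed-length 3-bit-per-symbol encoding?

Fixed-length: 3 bits × 122 symbols = 366 bits.
Huffman merges:
X(3) + P(4) → 7
7 + T(8) → 15
S(10) + 15 → 25
R(19) + Q(20) → 39
25 + 39 → 64
Y(58) + 64 → 122
Huffman total = 7 + 15 + 25 + 39 + 64 + 122 = 272 bits.
Saving = 366 − 272 = 94 bits.

94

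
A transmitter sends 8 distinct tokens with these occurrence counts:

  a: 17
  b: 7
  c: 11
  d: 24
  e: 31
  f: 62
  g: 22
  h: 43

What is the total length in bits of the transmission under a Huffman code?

599

Build the Huffman tree bottom-up:
merge b(7) and c(11): 18
merge a(17) and 18: 35
merge g(22) and d(24): 46
merge e(31) and 35: 66
merge h(43) and 46: 89
merge f(62) and 66: 128
merge 89 and 128: 217
Each symbol's bit-cost is frequency × depth; summing gives 599 bits (equivalently 18 + 35 + 46 + 66 + 89 + 128 + 217).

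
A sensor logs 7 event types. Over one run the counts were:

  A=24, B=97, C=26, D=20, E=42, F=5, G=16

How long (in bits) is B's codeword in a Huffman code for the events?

Huffman merges, smallest pair first:
merge F(5) and G(16): 21
merge D(20) and 21: 41
merge A(24) and C(26): 50
merge 41 and E(42): 83
merge 50 and 83: 133
merge B(97) and 133: 230
B is merged only at the final step, so code length = 1.

1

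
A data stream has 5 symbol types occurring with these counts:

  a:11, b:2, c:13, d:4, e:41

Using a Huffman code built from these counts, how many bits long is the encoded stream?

Merge the two smallest weights repeatedly:
combine b(2), d(4) → 6
combine 6, a(11) → 17
combine c(13), 17 → 30
combine 30, e(41) → 71
Each symbol's bit-cost is frequency × depth; summing gives 124 bits (equivalently 6 + 17 + 30 + 71).

124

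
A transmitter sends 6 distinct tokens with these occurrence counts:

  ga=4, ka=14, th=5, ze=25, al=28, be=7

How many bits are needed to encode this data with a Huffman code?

191

Build the Huffman tree bottom-up:
combine ga(4), th(5) → 9
combine be(7), 9 → 16
combine ka(14), 16 → 30
combine ze(25), al(28) → 53
combine 30, 53 → 83
Each symbol's bit-cost is frequency × depth; summing gives 191 bits (equivalently 9 + 16 + 30 + 53 + 83).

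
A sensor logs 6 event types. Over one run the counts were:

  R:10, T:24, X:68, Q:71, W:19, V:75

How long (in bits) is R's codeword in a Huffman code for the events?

4

Repeatedly merge the two smallest:
combine R(10), W(19) → 29
combine T(24), 29 → 53
combine 53, X(68) → 121
combine Q(71), V(75) → 146
combine 121, 146 → 267
R's leaf is at depth 4, giving a 4-bit codeword.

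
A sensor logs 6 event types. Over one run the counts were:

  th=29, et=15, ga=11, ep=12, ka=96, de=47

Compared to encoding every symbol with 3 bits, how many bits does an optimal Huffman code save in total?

Fixed-length: 3 bits × 210 symbols = 630 bits.
Huffman merges:
combine ga(11), ep(12) → 23
combine et(15), 23 → 38
combine th(29), 38 → 67
combine de(47), 67 → 114
combine ka(96), 114 → 210
Huffman total = 23 + 38 + 67 + 114 + 210 = 452 bits.
Saving = 630 − 452 = 178 bits.

178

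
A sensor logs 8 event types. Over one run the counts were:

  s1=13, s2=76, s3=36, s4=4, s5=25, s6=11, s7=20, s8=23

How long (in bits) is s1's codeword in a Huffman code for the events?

4

Huffman merges, smallest pair first:
s4(4) + s6(11) → 15
s1(13) + 15 → 28
s7(20) + s8(23) → 43
s5(25) + 28 → 53
s3(36) + 43 → 79
53 + s2(76) → 129
79 + 129 → 208
s1's leaf is at depth 4, giving a 4-bit codeword.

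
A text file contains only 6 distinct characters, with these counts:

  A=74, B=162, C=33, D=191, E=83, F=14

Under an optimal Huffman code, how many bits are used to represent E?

Repeatedly merge the two smallest:
combine F(14), C(33) → 47
combine 47, A(74) → 121
combine E(83), 121 → 204
combine B(162), D(191) → 353
combine 204, 353 → 557
E's leaf is at depth 2, giving a 2-bit codeword.

2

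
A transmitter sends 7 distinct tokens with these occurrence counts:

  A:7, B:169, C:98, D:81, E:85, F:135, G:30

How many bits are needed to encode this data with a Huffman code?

Greedily combine the two least-frequent nodes:
merge A(7) and G(30): 37
merge 37 and D(81): 118
merge E(85) and C(98): 183
merge 118 and F(135): 253
merge B(169) and 183: 352
merge 253 and 352: 605
Each symbol's bit-cost is frequency × depth; summing gives 1548 bits (equivalently 37 + 118 + 183 + 253 + 352 + 605).

1548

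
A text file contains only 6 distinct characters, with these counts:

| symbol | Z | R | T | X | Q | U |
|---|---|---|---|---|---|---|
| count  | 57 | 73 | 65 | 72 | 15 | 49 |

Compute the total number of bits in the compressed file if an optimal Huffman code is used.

Merge the two smallest weights repeatedly:
Q(15) + U(49) → 64
Z(57) + 64 → 121
T(65) + X(72) → 137
R(73) + 121 → 194
137 + 194 → 331
Total encoded bits = sum of merged weights = 64 + 121 + 137 + 194 + 331 = 847.

847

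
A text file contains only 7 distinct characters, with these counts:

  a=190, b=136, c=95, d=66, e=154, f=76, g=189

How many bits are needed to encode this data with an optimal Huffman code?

Merge the two smallest weights repeatedly:
d(66) + f(76) → 142
c(95) + b(136) → 231
142 + e(154) → 296
g(189) + a(190) → 379
231 + 296 → 527
379 + 527 → 906
Total encoded bits = sum of merged weights = 142 + 231 + 296 + 379 + 527 + 906 = 2481.

2481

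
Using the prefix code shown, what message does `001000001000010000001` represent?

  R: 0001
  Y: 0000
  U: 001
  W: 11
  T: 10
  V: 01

UYVYTYV

Read left to right; each codeword is recognised as soon as it completes (prefix code):
  001→U | 0000→Y | 01→V | 0000→Y | 10→T | 0000→Y | 01→V
Decoded message: UYVYTYV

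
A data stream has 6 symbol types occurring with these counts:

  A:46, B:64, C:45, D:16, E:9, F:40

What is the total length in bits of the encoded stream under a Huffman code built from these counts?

530

Merge the two smallest weights repeatedly:
E(9) + D(16) → 25
25 + F(40) → 65
C(45) + A(46) → 91
B(64) + 65 → 129
91 + 129 → 220
Each symbol's bit-cost is frequency × depth; summing gives 530 bits (equivalently 25 + 65 + 91 + 129 + 220).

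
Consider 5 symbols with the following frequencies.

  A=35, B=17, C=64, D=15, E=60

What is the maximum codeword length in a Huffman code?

Merge the two lowest-weight nodes at each step:
D(15) + B(17) → 32
32 + A(35) → 67
E(60) + C(64) → 124
67 + 124 → 191
Maximum depth reached is 3.

3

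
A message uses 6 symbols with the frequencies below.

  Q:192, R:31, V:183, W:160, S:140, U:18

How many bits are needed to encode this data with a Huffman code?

Greedily combine the two least-frequent nodes:
merge U(18) and R(31): 49
merge 49 and S(140): 189
merge W(160) and V(183): 343
merge 189 and Q(192): 381
merge 343 and 381: 724
Each symbol's bit-cost is frequency × depth; summing gives 1686 bits (equivalently 49 + 189 + 343 + 381 + 724).

1686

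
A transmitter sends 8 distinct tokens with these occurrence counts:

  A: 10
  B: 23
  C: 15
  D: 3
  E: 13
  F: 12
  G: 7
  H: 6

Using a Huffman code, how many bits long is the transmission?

253

Merge the two smallest weights repeatedly:
D(3) + H(6) → 9
G(7) + 9 → 16
A(10) + F(12) → 22
E(13) + C(15) → 28
16 + 22 → 38
B(23) + 28 → 51
38 + 51 → 89
Each symbol's bit-cost is frequency × depth; summing gives 253 bits (equivalently 9 + 16 + 22 + 28 + 38 + 51 + 89).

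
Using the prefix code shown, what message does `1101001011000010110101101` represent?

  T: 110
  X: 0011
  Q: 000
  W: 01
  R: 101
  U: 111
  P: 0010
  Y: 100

Read left to right; each codeword is recognised as soon as it completes (prefix code):
  110→T | 100→Y | 101→R | 100→Y | 0010→P | 110→T | 101→R | 101→R
Decoded message: TYRYPTRR

TYRYPTRR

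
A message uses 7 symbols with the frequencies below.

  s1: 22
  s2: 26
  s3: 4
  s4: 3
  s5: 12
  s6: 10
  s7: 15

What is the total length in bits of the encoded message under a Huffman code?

235

Merge the two smallest weights repeatedly:
combine s4(3), s3(4) → 7
combine 7, s6(10) → 17
combine s5(12), s7(15) → 27
combine 17, s1(22) → 39
combine s2(26), 27 → 53
combine 39, 53 → 92
The encoded length is the sum of every internal node's weight: 7 + 17 + 27 + 39 + 53 + 92 = 235 bits.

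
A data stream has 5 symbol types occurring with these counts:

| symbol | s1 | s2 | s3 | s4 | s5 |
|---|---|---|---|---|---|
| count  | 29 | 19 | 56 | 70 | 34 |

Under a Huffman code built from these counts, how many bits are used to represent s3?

2

Huffman merges, smallest pair first:
combine s2(19), s1(29) → 48
combine s5(34), 48 → 82
combine s3(56), s4(70) → 126
combine 82, 126 → 208
s3's leaf is at depth 2, giving a 2-bit codeword.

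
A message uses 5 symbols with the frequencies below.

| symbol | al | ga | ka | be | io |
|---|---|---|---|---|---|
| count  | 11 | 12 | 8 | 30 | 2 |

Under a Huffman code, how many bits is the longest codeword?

Merge the two lowest-weight nodes at each step:
io(2) + ka(8) → 10
10 + al(11) → 21
ga(12) + 21 → 33
be(30) + 33 → 63
Maximum depth reached is 4.

4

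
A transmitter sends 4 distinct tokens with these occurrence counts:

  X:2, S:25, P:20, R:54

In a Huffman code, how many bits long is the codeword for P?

Build the tree from the bottom:
merge X(2) and P(20): 22
merge 22 and S(25): 47
merge 47 and R(54): 101
P sits 3 levels below the root, so its codeword is 3 bits.

3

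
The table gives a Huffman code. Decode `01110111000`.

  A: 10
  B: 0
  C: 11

BCACABB

Read left to right; each codeword is recognised as soon as it completes (prefix code):
  0→B | 11→C | 10→A | 11→C | 10→A | 0→B | 0→B
Decoded message: BCACABB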